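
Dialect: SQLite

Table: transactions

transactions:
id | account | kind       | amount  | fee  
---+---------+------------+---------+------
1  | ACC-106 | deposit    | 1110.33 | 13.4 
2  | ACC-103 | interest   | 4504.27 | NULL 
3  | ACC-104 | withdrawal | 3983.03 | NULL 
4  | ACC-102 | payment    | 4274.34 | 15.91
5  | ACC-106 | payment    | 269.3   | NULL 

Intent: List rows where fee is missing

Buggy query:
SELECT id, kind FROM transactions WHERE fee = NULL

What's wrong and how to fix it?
Bug: '= NULL' is always unknown in SQL three-valued logic, so no rows match

Fix: Use IS NULL to test for NULL

Corrected query:
SELECT id, kind FROM transactions WHERE fee IS NULL

Result:
id | kind      
---+-----------
2  | interest  
3  | withdrawal
5  | payment   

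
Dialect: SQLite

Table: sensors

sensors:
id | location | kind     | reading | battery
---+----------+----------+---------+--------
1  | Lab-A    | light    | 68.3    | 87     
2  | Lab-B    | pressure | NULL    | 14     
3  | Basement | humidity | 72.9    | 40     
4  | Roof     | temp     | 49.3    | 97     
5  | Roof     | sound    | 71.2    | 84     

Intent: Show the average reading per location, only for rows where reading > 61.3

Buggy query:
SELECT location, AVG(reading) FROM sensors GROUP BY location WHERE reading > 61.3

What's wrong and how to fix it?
Bug: Row-level WHERE must come before GROUP BY in the clause order

Fix: Place WHERE between FROM and GROUP BY

Corrected query:
SELECT location, AVG(reading) FROM sensors WHERE reading > 61.3 GROUP BY location

Result:
location | AVG(reading)
---------+-------------
Basement | 72.9        
Lab-A    | 68.3        
Roof     | 71.2        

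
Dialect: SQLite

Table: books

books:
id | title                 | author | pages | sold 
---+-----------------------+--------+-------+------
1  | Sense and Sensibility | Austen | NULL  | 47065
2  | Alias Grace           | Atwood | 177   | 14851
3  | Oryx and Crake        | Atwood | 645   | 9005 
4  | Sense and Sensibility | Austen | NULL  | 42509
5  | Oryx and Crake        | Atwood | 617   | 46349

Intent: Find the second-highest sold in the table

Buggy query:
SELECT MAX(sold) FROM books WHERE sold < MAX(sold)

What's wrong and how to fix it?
Bug: The inner MAX is an aggregate inside WHERE, which is not allowed

Fix: Compute the overall MAX in a subquery, then take MAX of rows below it

Corrected query:
SELECT MAX(sold) FROM books WHERE sold < (SELECT MAX(sold) FROM books)

Result:
MAX(sold)
---------
46349    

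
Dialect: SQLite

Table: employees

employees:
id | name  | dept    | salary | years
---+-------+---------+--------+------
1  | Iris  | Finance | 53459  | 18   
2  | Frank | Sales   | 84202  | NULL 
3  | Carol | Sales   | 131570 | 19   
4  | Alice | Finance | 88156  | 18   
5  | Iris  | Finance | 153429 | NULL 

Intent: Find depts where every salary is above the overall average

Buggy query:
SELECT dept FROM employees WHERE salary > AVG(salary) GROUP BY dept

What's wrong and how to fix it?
Bug: AVG() is an aggregate; it can't sit directly in WHERE

Fix: Use a subquery for AVG and a HAVING MIN(...) filter so the condition holds for every row in the group

Corrected query:
SELECT dept FROM employees GROUP BY dept HAVING MIN(salary) > (SELECT AVG(salary) FROM employees)

Result:
(no rows)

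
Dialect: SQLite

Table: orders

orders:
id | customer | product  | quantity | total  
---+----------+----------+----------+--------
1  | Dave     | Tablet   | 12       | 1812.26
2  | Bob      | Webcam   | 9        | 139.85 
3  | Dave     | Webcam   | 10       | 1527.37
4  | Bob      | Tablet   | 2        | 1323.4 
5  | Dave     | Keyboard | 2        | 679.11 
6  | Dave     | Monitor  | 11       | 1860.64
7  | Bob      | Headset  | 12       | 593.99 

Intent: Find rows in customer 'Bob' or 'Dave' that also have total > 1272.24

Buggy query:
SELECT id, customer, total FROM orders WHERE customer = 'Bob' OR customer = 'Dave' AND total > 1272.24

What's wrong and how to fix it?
Bug: Without parentheses, AND is evaluated before OR, so the total filter only applies to the 'Dave' branch

Fix: Group the OR with parentheses (or use IN), then AND the threshold

Corrected query:
SELECT id, customer, total FROM orders WHERE (customer = 'Bob' OR customer = 'Dave') AND total > 1272.24

Result:
id | customer | total  
---+----------+--------
1  | Dave     | 1812.26
3  | Dave     | 1527.37
4  | Bob      | 1323.4 
6  | Dave     | 1860.64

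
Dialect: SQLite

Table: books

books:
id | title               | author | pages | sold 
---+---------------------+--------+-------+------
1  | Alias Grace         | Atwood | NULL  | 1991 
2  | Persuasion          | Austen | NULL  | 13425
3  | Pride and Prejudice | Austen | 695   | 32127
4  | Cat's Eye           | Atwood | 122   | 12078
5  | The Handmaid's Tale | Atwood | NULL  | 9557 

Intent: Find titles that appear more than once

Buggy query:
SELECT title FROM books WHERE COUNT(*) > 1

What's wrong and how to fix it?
Bug: COUNT(*) is an aggregate and cannot be used in WHERE

Fix: GROUP BY title, then filter groups with HAVING COUNT(*) > 1

Corrected query:
SELECT title FROM books GROUP BY title HAVING COUNT(*) > 1

Result:
(no rows)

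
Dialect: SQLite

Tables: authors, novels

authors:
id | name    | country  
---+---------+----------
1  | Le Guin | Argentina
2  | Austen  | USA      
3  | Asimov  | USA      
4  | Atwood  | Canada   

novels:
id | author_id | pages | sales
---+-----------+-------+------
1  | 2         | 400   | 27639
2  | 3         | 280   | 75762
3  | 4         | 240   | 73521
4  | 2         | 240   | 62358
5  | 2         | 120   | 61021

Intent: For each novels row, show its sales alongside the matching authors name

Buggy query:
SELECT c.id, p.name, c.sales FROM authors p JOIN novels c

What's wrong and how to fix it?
Bug: Missing join condition: each novels row is matched to all authors rows instead of just its own

Fix: Specify the join condition linking the foreign key to the parent id

Corrected query:
SELECT c.id, p.name, c.sales FROM authors p JOIN novels c ON c.author_id = p.id

Result:
id | name   | sales
---+--------+------
1  | Austen | 27639
2  | Asimov | 75762
3  | Atwood | 73521
4  | Austen | 62358
5  | Austen | 61021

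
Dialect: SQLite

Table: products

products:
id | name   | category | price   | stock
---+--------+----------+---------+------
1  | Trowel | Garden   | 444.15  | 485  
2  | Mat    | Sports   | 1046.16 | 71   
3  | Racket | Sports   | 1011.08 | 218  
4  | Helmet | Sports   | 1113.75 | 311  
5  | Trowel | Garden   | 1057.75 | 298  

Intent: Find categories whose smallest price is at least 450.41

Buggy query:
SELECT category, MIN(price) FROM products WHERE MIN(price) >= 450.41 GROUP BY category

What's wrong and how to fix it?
Bug: Aggregates like MIN are computed per group after WHERE runs

Fix: Replace WHERE with HAVING after the GROUP BY

Corrected query:
SELECT category, MIN(price) FROM products GROUP BY category HAVING MIN(price) >= 450.41

Result:
category | MIN(price)
---------+-----------
Sports   | 1011.08   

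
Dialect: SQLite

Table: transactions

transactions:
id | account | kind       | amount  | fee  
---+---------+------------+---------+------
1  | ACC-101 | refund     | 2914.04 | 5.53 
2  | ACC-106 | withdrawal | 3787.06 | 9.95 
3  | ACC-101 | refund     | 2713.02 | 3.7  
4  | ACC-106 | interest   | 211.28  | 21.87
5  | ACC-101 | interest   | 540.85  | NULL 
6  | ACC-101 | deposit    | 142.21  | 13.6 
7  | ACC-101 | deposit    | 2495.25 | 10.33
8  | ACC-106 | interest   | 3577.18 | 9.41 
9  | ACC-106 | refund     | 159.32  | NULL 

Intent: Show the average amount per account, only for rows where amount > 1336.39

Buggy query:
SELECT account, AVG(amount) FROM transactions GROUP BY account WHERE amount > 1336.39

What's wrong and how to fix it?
Bug: WHERE cannot follow GROUP BY

Fix: Place WHERE between FROM and GROUP BY

Corrected query:
SELECT account, AVG(amount) FROM transactions WHERE amount > 1336.39 GROUP BY account

Result:
account | AVG(amount)
--------+------------
ACC-101 | 2707.436667
ACC-106 | 3682.12    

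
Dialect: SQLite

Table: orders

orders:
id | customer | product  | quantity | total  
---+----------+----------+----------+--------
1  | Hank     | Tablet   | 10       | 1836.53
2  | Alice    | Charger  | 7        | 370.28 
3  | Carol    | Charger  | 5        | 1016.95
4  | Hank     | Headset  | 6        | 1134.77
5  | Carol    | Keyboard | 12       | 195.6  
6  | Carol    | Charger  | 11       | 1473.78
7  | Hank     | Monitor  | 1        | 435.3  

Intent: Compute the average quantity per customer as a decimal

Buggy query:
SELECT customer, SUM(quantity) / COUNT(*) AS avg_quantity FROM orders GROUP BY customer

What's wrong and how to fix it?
Bug: Both operands are integers, so '/' performs integer division and truncates

Fix: Cast one side to REAL so the division keeps the fractional part

Corrected query:
SELECT customer, SUM(quantity) * 1.0 / COUNT(*) AS avg_quantity FROM orders GROUP BY customer

Result:
customer | avg_quantity
---------+-------------
Alice    | 7           
Carol    | 9.333333    
Hank     | 5.666667    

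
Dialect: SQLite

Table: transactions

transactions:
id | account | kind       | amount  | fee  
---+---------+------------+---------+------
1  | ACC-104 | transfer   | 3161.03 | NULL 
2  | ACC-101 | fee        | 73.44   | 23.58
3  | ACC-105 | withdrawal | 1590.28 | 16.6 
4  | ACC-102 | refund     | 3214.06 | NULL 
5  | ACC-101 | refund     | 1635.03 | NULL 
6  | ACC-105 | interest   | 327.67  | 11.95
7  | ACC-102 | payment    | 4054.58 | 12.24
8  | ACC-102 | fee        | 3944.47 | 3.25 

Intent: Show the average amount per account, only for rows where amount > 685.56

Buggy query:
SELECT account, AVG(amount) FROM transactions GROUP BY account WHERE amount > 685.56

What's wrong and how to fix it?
Bug: Row-level WHERE must come before GROUP BY in the clause order

Fix: Place WHERE between FROM and GROUP BY

Corrected query:
SELECT account, AVG(amount) FROM transactions WHERE amount > 685.56 GROUP BY account

Result:
account | AVG(amount)
--------+------------
ACC-101 | 1635.03    
ACC-102 | 3737.703333
ACC-104 | 3161.03    
ACC-105 | 1590.28    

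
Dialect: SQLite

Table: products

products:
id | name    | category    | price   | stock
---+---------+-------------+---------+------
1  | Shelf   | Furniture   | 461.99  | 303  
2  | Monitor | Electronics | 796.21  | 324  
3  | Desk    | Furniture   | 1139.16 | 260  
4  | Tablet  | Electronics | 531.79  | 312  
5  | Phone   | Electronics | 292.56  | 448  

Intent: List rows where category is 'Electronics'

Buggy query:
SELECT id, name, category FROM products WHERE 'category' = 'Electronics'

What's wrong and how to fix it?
Bug: Single quotes denote string literals in SQL; the column name is being compared as a constant string

Fix: Reference the column as category without single quotes

Corrected query:
SELECT id, name, category FROM products WHERE category = 'Electronics'

Result:
id | name    | category   
---+---------+------------
2  | Monitor | Electronics
4  | Tablet  | Electronics
5  | Phone   | Electronics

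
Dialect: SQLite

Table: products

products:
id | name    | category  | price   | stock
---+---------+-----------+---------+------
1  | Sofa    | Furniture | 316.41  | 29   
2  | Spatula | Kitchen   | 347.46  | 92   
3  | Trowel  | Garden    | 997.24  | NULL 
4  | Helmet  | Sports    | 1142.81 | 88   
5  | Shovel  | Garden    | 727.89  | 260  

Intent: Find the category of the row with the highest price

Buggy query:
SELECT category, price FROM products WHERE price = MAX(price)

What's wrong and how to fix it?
Bug: WHERE is evaluated per row; an aggregate over the whole table isn't defined there

Fix: Wrap MAX in a scalar subquery so WHERE compares against a single value

Corrected query:
SELECT category, price FROM products WHERE price = (SELECT MAX(price) FROM products)

Result:
category | price  
---------+--------
Sports   | 1142.81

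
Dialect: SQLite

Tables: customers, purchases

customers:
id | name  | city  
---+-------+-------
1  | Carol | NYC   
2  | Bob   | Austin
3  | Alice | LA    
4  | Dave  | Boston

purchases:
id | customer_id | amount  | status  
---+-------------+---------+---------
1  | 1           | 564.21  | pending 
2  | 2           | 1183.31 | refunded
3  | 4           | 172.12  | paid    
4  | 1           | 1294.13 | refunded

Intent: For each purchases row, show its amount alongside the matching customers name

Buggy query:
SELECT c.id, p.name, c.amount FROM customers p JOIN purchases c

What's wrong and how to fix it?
Bug: JOIN with no ON clause produces a cartesian product; every purchases row pairs with every customers row

Fix: Add ON c.customer_id = p.id to the JOIN

Corrected query:
SELECT c.id, p.name, c.amount FROM customers p JOIN purchases c ON c.customer_id = p.id

Result:
id | name  | amount 
---+-------+--------
1  | Carol | 564.21 
2  | Bob   | 1183.31
3  | Dave  | 172.12 
4  | Carol | 1294.13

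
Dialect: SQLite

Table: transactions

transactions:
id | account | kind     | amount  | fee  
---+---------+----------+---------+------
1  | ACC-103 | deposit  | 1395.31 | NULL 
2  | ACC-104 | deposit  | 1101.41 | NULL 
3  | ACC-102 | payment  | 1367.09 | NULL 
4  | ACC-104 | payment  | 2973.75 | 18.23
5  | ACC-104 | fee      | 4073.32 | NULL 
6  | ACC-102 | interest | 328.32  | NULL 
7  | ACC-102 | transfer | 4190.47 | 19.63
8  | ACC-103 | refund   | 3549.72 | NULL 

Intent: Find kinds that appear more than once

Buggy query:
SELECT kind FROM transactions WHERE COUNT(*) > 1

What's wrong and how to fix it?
Bug: COUNT(*) is an aggregate and cannot be used in WHERE

Fix: GROUP BY kind, then filter groups with HAVING COUNT(*) > 1

Corrected query:
SELECT kind FROM transactions GROUP BY kind HAVING COUNT(*) > 1

Result:
kind   
-------
deposit
payment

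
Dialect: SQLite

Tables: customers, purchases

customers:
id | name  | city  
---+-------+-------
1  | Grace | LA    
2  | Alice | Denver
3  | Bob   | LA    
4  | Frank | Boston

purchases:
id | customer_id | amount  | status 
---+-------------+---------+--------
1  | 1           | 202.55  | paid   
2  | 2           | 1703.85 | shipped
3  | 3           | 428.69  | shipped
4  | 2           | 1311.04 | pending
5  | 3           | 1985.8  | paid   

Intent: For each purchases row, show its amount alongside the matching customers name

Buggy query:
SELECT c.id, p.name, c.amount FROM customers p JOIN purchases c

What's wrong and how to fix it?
Bug: JOIN with no ON clause produces a cartesian product; every purchases row pairs with every customers row

Fix: Add ON c.customer_id = p.id to the JOIN

Corrected query:
SELECT c.id, p.name, c.amount FROM customers p JOIN purchases c ON c.customer_id = p.id

Result:
id | name  | amount 
---+-------+--------
1  | Grace | 202.55 
2  | Alice | 1703.85
3  | Bob   | 428.69 
4  | Alice | 1311.04
5  | Bob   | 1985.8 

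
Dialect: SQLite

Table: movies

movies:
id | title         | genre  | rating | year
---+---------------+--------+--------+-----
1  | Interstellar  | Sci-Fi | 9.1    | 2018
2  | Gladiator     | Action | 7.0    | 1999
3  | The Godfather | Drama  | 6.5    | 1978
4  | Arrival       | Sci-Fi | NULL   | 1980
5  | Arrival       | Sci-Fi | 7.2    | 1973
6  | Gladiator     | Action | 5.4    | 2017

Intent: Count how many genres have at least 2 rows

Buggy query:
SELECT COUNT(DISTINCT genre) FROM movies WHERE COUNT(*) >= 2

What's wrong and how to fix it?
Bug: WHERE filters individual rows, not groups, so a group-level COUNT is invalid there

Fix: Group first with HAVING COUNT(*) >= 2, then COUNT the resulting groups

Corrected query:
SELECT COUNT(*) FROM (SELECT genre FROM movies GROUP BY genre HAVING COUNT(*) >= 2)

Result:
COUNT(*)
--------
2       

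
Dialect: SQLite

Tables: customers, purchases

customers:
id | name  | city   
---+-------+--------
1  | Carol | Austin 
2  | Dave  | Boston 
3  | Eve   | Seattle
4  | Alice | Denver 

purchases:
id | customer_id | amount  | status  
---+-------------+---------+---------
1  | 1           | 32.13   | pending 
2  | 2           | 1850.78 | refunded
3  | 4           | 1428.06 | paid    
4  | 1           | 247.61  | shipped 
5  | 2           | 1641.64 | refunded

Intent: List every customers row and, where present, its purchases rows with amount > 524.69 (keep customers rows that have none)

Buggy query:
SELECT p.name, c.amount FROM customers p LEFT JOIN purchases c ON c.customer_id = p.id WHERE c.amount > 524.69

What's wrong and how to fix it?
Bug: Filtering c.amount in WHERE discards the NULL rows produced by LEFT JOIN, turning it into an inner join

Fix: Move the right-table condition into the ON clause so unmatched parents are kept

Corrected query:
SELECT p.name, c.amount FROM customers p LEFT JOIN purchases c ON c.customer_id = p.id AND c.amount > 524.69

Result:
name  | amount 
------+--------
Carol | NULL   
Dave  | 1641.64
Dave  | 1850.78
Eve   | NULL   
Alice | 1428.06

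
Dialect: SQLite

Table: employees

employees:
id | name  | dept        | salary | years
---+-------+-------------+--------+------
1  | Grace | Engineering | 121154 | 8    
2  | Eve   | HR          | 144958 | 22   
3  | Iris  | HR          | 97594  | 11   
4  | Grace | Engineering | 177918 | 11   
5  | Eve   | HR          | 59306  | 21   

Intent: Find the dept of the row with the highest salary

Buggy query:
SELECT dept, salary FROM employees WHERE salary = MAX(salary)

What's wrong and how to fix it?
Bug: MAX(salary) is an aggregate and cannot be used directly in WHERE

Fix: Wrap MAX in a scalar subquery so WHERE compares against a single value

Corrected query:
SELECT dept, salary FROM employees WHERE salary = (SELECT MAX(salary) FROM employees)

Result:
dept        | salary
------------+-------
Engineering | 177918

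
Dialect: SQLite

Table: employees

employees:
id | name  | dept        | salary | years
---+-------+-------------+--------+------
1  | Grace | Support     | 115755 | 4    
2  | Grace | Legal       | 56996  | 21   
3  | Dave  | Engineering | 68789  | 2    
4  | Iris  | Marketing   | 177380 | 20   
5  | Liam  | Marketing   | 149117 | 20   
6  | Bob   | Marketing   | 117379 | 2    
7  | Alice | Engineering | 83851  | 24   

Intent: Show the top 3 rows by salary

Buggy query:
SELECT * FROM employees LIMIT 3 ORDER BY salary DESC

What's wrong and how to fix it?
Bug: ORDER BY cannot follow LIMIT; LIMIT is the final clause

Fix: Sort with ORDER BY, then apply LIMIT

Corrected query:
SELECT * FROM employees ORDER BY salary DESC LIMIT 3

Result:
id | name | dept      | salary | years
---+------+-----------+--------+------
4  | Iris | Marketing | 177380 | 20   
5  | Liam | Marketing | 149117 | 20   
6  | Bob  | Marketing | 117379 | 2    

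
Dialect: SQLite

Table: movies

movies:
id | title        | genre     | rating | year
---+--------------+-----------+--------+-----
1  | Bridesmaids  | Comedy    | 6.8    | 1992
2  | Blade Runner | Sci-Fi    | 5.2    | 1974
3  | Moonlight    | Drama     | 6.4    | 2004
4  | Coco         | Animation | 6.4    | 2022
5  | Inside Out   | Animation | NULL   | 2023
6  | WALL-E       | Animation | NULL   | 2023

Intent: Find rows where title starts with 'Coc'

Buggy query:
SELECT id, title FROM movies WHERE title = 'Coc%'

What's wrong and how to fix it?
Bug: '=' compares the literal string including the % character; pattern matching needs LIKE

Fix: Use LIKE for wildcard pattern matching

Corrected query:
SELECT id, title FROM movies WHERE title LIKE 'Coc%'

Result:
id | title
---+------
4  | Coco 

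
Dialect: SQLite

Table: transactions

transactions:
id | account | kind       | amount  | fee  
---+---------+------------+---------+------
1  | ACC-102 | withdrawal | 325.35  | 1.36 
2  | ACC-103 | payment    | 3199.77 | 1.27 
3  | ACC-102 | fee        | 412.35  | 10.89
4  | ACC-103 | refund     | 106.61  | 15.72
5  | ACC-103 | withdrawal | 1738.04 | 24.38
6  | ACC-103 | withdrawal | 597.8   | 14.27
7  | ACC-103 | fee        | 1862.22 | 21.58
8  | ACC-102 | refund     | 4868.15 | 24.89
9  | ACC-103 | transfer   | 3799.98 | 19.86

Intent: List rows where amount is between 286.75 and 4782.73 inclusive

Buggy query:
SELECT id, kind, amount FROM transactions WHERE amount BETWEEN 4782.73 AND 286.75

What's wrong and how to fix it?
Bug: The bounds are reversed; BETWEEN a AND b requires a <= b to match anything

Fix: Write BETWEEN 286.75 AND 4782.73

Corrected query:
SELECT id, kind, amount FROM transactions WHERE amount BETWEEN 286.75 AND 4782.73

Result:
id | kind       | amount 
---+------------+--------
1  | withdrawal | 325.35 
2  | payment    | 3199.77
3  | fee        | 412.35 
5  | withdrawal | 1738.04
6  | withdrawal | 597.8  
7  | fee        | 1862.22
9  | transfer   | 3799.98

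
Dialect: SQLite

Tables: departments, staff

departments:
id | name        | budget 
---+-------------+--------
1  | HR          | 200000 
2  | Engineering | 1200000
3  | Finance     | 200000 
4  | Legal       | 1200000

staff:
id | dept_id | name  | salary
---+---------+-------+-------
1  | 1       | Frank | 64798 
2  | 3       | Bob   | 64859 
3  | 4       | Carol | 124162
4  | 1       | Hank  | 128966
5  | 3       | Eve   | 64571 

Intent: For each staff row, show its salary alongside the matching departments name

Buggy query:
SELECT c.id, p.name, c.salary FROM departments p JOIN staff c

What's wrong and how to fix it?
Bug: Missing join condition: each staff row is matched to all departments rows instead of just its own

Fix: Add ON c.dept_id = p.id to the JOIN

Corrected query:
SELECT c.id, p.name, c.salary FROM departments p JOIN staff c ON c.dept_id = p.id

Result:
id | name    | salary
---+---------+-------
1  | HR      | 64798 
2  | Finance | 64859 
3  | Legal   | 124162
4  | HR      | 128966
5  | Finance | 64571 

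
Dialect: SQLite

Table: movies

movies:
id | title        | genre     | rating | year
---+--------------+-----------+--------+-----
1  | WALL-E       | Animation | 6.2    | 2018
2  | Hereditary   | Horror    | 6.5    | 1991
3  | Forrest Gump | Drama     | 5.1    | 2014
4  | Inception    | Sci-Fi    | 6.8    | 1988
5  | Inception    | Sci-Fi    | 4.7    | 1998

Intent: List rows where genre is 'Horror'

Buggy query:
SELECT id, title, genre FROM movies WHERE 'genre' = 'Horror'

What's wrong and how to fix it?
Bug: 'genre' in single quotes is a string literal, not the column; the comparison is literal-vs-literal and never true

Fix: Remove the quotes around the column name (or use double quotes for an identifier)

Corrected query:
SELECT id, title, genre FROM movies WHERE genre = 'Horror'

Result:
id | title      | genre 
---+------------+-------
2  | Hereditary | Horror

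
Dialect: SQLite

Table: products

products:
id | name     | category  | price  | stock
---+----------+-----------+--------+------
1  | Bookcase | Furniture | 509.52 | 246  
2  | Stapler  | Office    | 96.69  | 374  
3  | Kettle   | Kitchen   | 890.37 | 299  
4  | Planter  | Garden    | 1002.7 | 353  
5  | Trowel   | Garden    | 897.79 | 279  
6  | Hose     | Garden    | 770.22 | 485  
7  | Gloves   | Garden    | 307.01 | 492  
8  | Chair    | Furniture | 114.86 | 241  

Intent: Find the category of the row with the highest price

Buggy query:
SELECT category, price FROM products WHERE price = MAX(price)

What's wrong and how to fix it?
Bug: MAX(price) is an aggregate and cannot be used directly in WHERE

Fix: Use a subquery: WHERE price = (SELECT MAX(price) FROM products)

Corrected query:
SELECT category, price FROM products WHERE price = (SELECT MAX(price) FROM products)

Result:
category | price 
---------+-------
Garden   | 1002.7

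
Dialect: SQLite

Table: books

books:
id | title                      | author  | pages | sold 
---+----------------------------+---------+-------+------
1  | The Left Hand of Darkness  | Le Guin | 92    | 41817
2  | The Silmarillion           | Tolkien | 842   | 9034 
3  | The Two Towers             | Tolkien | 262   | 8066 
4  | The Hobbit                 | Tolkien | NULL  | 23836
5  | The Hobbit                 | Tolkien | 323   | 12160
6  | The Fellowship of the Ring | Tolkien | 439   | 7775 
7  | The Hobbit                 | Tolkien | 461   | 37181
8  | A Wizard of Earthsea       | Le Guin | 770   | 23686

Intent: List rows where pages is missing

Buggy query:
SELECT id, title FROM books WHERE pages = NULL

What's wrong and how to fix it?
Bug: Comparing to NULL with '=' never matches; NULL = NULL is unknown, not true

Fix: Replace '= NULL' with 'IS NULL'

Corrected query:
SELECT id, title FROM books WHERE pages IS NULL

Result:
id | title     
---+-----------
4  | The Hobbit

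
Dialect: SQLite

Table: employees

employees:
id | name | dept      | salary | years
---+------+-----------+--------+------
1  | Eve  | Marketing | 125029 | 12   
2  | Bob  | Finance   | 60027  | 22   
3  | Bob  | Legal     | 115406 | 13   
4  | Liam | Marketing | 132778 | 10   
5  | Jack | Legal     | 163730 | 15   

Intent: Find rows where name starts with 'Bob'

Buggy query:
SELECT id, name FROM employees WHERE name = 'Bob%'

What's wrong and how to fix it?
Bug: Wildcards only work with LIKE; '=' treats '%' as a literal character

Fix: Replace '=' with LIKE so 'Bob%' is treated as a pattern

Corrected query:
SELECT id, name FROM employees WHERE name LIKE 'Bob%'

Result:
id | name
---+-----
2  | Bob 
3  | Bob 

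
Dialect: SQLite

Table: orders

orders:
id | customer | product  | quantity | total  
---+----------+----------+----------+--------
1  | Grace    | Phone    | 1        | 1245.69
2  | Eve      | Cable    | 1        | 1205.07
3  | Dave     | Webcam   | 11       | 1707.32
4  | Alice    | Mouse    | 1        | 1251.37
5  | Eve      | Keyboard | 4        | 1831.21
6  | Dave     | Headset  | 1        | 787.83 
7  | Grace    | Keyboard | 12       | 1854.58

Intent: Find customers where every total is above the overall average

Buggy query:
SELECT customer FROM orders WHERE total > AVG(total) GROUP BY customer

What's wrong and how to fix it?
Bug: WHERE evaluates per row before aggregation, so AVG() is unavailable

Fix: Use a subquery for AVG and a HAVING MIN(...) filter so the condition holds for every row in the group

Corrected query:
SELECT customer FROM orders GROUP BY customer HAVING MIN(total) > (SELECT AVG(total) FROM orders)

Result:
(no rows)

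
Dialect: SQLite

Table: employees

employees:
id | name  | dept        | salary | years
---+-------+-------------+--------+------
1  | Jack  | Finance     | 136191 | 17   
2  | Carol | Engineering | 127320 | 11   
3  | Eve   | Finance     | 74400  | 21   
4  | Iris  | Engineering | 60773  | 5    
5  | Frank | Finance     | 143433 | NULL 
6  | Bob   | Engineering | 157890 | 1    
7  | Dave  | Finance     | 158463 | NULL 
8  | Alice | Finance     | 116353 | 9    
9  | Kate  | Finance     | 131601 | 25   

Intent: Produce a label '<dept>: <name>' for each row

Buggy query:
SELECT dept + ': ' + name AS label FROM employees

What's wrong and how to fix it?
Bug: '+' is numeric addition; on text columns SQLite converts them to 0 instead of concatenating

Fix: Use the || operator for string concatenation

Corrected query:
SELECT dept || ': ' || name AS label FROM employees

Result:
label             
------------------
Finance: Jack     
Engineering: Carol
Finance: Eve      
Engineering: Iris 
Finance: Frank    
Engineering: Bob  
Finance: Dave     
Finance: Alice    
Finance: Kate     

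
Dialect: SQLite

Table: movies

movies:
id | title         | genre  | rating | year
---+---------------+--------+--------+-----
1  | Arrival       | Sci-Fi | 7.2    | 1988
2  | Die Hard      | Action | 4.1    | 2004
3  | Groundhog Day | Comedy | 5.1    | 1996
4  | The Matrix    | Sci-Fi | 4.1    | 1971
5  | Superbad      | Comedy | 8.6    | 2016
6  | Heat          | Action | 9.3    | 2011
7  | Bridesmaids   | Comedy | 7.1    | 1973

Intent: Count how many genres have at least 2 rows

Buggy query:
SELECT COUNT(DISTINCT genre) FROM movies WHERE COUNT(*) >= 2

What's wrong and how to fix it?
Bug: WHERE filters individual rows, not groups, so a group-level COUNT is invalid there

Fix: Group first with HAVING COUNT(*) >= 2, then COUNT the resulting groups

Corrected query:
SELECT COUNT(*) FROM (SELECT genre FROM movies GROUP BY genre HAVING COUNT(*) >= 2)

Result:
COUNT(*)
--------
3       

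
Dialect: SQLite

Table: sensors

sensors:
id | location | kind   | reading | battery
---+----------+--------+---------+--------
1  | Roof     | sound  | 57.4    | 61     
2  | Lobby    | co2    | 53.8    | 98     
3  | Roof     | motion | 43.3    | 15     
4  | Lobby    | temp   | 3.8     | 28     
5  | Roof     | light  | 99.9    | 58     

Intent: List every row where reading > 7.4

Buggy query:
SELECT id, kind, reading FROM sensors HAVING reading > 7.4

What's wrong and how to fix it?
Bug: HAVING filters the output of aggregation, but this query has no GROUP BY and no aggregate functions, so SQLite rejects it (HAVING clause on a non-aggregate query); the condition here is per row

Fix: Use WHERE for row-level filtering

Corrected query:
SELECT id, kind, reading FROM sensors WHERE reading > 7.4

Result:
id | kind   | reading
---+--------+--------
1  | sound  | 57.4   
2  | co2    | 53.8   
3  | motion | 43.3   
5  | light  | 99.9   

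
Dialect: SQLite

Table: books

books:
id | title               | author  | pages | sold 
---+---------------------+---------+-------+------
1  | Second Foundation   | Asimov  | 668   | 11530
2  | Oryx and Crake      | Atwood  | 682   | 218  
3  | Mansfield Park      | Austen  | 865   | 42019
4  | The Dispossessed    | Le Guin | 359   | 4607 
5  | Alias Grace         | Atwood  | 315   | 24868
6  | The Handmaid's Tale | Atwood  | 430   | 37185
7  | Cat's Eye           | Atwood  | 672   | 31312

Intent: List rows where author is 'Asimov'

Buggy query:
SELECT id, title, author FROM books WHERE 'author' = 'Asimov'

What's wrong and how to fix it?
Bug: Single quotes denote string literals in SQL; the column name is being compared as a constant string

Fix: Remove the quotes around the column name (or use double quotes for an identifier)

Corrected query:
SELECT id, title, author FROM books WHERE author = 'Asimov'

Result:
id | title             | author
---+-------------------+-------
1  | Second Foundation | Asimov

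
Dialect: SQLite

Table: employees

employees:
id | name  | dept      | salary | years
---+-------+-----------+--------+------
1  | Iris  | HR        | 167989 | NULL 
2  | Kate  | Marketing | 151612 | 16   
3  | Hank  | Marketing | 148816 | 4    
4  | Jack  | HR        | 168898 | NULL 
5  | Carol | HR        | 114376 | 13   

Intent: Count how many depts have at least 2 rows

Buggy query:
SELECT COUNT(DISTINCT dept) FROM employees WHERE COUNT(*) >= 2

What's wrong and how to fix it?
Bug: COUNT(*) cannot appear in WHERE; the per-group count doesn't exist yet

Fix: Use a subquery that GROUPs and filters with HAVING, then count its rows

Corrected query:
SELECT COUNT(*) FROM (SELECT dept FROM employees GROUP BY dept HAVING COUNT(*) >= 2)

Result:
COUNT(*)
--------
2       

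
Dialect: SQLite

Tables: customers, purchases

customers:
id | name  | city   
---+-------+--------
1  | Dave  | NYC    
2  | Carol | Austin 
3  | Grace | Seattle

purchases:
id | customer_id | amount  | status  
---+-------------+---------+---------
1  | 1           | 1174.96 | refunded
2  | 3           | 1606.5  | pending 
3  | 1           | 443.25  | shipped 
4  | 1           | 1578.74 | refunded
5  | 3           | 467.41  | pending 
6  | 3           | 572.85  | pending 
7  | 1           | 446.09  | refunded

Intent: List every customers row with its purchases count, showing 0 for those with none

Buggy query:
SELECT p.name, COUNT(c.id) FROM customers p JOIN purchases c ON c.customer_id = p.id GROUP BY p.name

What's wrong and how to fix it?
Bug: INNER JOIN drops customers rows that have no matching purchases rows

Fix: Use LEFT JOIN so parents without children still appear (COUNT(c.id) gives 0)

Corrected query:
SELECT p.name, COUNT(c.id) FROM customers p LEFT JOIN purchases c ON c.customer_id = p.id GROUP BY p.name

Result:
name  | COUNT(c.id)
------+------------
Carol | 0          
Dave  | 4          
Grace | 3          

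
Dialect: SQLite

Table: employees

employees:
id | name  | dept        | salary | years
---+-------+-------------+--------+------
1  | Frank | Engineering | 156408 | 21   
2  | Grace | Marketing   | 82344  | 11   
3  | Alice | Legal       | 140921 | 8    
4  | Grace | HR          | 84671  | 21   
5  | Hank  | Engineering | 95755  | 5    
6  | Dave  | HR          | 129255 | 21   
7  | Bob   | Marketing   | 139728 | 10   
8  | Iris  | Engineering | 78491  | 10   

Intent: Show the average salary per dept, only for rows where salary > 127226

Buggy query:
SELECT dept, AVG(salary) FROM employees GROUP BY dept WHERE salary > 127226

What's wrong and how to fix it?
Bug: WHERE cannot follow GROUP BY

Fix: Move the WHERE clause before GROUP BY

Corrected query:
SELECT dept, AVG(salary) FROM employees WHERE salary > 127226 GROUP BY dept

Result:
dept        | AVG(salary)
------------+------------
Engineering | 156408     
HR          | 129255     
Legal       | 140921     
Marketing   | 139728     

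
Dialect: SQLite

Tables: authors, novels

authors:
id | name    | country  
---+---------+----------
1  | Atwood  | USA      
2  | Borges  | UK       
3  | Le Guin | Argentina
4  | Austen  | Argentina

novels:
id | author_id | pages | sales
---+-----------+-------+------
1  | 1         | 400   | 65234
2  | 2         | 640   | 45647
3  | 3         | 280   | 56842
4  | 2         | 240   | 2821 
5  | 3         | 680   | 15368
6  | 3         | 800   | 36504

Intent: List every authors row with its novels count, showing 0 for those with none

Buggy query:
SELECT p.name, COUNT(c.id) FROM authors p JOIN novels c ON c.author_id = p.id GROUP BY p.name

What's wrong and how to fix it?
Bug: An inner join excludes parents with zero children

Fix: Use LEFT JOIN so parents without children still appear (COUNT(c.id) gives 0)

Corrected query:
SELECT p.name, COUNT(c.id) FROM authors p LEFT JOIN novels c ON c.author_id = p.id GROUP BY p.name

Result:
name    | COUNT(c.id)
--------+------------
Atwood  | 1          
Austen  | 0          
Borges  | 2          
Le Guin | 3          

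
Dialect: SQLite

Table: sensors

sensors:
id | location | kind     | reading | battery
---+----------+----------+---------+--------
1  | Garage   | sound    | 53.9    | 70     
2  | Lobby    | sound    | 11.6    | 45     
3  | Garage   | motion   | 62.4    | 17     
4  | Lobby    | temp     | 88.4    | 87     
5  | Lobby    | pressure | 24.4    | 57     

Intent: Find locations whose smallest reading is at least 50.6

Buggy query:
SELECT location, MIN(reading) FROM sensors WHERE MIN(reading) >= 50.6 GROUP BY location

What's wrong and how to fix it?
Bug: Aggregates like MIN are computed per group after WHERE runs

Fix: Replace WHERE with HAVING after the GROUP BY

Corrected query:
SELECT location, MIN(reading) FROM sensors GROUP BY location HAVING MIN(reading) >= 50.6

Result:
location | MIN(reading)
---------+-------------
Garage   | 53.9        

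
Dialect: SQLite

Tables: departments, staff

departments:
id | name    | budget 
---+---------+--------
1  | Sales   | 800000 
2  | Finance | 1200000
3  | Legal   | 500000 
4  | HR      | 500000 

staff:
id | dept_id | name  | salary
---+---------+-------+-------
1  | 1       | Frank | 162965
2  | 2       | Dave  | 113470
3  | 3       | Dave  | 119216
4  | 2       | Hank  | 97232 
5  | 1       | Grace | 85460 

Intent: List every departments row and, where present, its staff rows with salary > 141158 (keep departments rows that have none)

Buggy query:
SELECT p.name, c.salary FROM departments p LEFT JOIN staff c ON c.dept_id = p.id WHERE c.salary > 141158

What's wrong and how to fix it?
Bug: A WHERE condition on the right-hand table after LEFT JOIN drops unmatched parents

Fix: Put 'c.salary > 141158' in the JOIN's ON clause instead of WHERE

Corrected query:
SELECT p.name, c.salary FROM departments p LEFT JOIN staff c ON c.dept_id = p.id AND c.salary > 141158

Result:
name    | salary
--------+-------
Sales   | 162965
Finance | NULL  
Legal   | NULL  
HR      | NULL  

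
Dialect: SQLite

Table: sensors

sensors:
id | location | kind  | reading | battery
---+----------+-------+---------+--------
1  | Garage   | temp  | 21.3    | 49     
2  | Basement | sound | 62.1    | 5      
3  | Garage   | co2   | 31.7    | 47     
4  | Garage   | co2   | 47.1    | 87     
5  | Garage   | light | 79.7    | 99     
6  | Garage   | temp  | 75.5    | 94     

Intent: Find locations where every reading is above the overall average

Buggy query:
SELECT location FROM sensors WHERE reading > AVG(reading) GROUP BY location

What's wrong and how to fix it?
Bug: WHERE evaluates per row before aggregation, so AVG() is unavailable

Fix: Use a subquery for AVG and a HAVING MIN(...) filter so the condition holds for every row in the group

Corrected query:
SELECT location FROM sensors GROUP BY location HAVING MIN(reading) > (SELECT AVG(reading) FROM sensors)

Result:
location
--------
Basement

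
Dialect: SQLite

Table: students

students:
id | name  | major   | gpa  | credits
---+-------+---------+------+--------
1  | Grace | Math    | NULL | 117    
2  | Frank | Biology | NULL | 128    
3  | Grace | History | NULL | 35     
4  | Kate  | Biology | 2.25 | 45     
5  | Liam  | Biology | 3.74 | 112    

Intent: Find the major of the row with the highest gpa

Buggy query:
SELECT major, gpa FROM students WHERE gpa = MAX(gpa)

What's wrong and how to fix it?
Bug: WHERE is evaluated per row; an aggregate over the whole table isn't defined there

Fix: Wrap MAX in a scalar subquery so WHERE compares against a single value

Corrected query:
SELECT major, gpa FROM students WHERE gpa = (SELECT MAX(gpa) FROM students)

Result:
major   | gpa 
--------+-----
Biology | 3.74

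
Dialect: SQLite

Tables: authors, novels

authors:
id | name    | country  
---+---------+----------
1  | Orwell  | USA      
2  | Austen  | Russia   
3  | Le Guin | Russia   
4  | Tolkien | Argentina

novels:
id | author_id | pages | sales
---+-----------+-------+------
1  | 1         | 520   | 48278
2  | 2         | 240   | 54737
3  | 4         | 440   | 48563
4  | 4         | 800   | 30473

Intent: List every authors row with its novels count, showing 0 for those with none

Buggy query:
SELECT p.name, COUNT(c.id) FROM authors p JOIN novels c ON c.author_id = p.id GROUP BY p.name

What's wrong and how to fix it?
Bug: An inner join excludes parents with zero children

Fix: Switch to LEFT JOIN to retain unmatched parent rows

Corrected query:
SELECT p.name, COUNT(c.id) FROM authors p LEFT JOIN novels c ON c.author_id = p.id GROUP BY p.name

Result:
name    | COUNT(c.id)
--------+------------
Austen  | 1          
Le Guin | 0          
Orwell  | 1          
Tolkien | 2          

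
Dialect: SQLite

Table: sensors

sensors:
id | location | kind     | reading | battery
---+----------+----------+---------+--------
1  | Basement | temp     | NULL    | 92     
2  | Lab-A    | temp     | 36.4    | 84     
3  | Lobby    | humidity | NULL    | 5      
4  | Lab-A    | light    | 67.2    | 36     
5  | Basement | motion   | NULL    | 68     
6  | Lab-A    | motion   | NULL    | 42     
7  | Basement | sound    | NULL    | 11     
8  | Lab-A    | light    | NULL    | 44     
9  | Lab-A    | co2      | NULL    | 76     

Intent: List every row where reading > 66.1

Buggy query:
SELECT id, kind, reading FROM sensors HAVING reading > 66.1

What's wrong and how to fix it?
Bug: HAVING filters the output of aggregation, but this query has no GROUP BY and no aggregate functions, so SQLite rejects it (HAVING clause on a non-aggregate query); the condition here is per row

Fix: Replace HAVING with WHERE since the condition applies to individual rows

Corrected query:
SELECT id, kind, reading FROM sensors WHERE reading > 66.1

Result:
id | kind  | reading
---+-------+--------
4  | light | 67.2   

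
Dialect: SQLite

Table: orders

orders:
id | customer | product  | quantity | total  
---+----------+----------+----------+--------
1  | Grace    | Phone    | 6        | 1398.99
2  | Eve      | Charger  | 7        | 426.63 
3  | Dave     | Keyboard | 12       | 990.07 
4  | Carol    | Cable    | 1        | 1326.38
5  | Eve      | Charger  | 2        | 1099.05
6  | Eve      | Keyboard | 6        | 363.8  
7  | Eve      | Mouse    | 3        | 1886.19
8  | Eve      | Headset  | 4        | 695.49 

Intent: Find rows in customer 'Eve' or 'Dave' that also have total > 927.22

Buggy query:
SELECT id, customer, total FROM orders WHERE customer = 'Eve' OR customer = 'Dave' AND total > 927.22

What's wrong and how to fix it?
Bug: AND binds tighter than OR, so this parses as customer = 'Eve' OR (customer = 'Dave' AND total > 927.22)

Fix: Add parentheses around the OR so the AND applies to both alternatives

Corrected query:
SELECT id, customer, total FROM orders WHERE (customer = 'Eve' OR customer = 'Dave') AND total > 927.22

Result:
id | customer | total  
---+----------+--------
3  | Dave     | 990.07 
5  | Eve      | 1099.05
7  | Eve      | 1886.19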